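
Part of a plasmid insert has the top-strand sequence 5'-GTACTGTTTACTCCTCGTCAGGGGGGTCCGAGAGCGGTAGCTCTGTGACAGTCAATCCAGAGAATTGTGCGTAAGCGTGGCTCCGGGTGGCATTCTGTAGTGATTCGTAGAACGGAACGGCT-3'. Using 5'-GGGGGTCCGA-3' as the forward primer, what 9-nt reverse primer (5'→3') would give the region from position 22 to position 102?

The product's 3' end on the top strand is position 102.
The reverse primer anneals to the top strand over positions 94–102, i.e. to TCTGTAGTG.
Its sequence written 5'→3' is the reverse complement: CACTACAGA.

5'-CACTACAGA-3'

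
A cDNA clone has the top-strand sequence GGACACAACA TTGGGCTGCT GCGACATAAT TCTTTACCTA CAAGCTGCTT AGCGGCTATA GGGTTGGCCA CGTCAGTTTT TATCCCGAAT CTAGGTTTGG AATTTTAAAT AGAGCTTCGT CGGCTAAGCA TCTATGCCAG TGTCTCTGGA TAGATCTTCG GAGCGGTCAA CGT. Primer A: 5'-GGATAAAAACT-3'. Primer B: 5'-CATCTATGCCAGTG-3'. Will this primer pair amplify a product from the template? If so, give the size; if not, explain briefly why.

No product — the primers' 3' ends point away from each other.

Primer A (GGATAAAAACT) has reverse complement AGTTTTTATCC, which matches the top strand at positions 75–85; primer A anneals to the top strand there with its 3' end pointing upstream toward position 75.
Primer B (CATCTATGCCAGTG) matches the top strand directly at positions 129–142; it anneals to the bottom strand with its 3' end pointing downstream toward position 142.
The 3' ends diverge (primer A extends toward position 1, primer B toward position 173), so the primers never converge on a shared product.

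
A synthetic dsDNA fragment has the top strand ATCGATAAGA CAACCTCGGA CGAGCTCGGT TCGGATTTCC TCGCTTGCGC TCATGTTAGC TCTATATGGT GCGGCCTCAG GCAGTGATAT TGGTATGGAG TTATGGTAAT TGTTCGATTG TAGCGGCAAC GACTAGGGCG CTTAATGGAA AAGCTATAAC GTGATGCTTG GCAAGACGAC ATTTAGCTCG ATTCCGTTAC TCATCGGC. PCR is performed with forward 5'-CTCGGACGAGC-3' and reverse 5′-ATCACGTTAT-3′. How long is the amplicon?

Forward primer CTCGGACGAGC is found on the top strand at positions 15–25.
Reverse complement of the reverse primer: ATAACGTGAT. This occurs on the top strand at positions 156–165.
Amplicon spans positions 15–165: 151 bp.

151 bp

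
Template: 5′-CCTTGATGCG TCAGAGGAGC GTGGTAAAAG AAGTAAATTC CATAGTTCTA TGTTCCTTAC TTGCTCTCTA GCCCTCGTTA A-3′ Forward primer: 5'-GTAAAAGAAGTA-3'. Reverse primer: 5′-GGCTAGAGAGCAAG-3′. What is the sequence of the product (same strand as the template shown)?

5'-GTAAAAGAAGTAAATTCCATAGTTCTATGTTCCTTACTTGCTCTCTAGCC-3'

Forward primer GTAAAAGAAGTA is found on the top strand at positions 24–35.
The reverse primer's reverse complement is CTTGCTCTCTAGCC, which matches the template at positions 60–73.
The product is the template from position 24 through 73 (50 bp).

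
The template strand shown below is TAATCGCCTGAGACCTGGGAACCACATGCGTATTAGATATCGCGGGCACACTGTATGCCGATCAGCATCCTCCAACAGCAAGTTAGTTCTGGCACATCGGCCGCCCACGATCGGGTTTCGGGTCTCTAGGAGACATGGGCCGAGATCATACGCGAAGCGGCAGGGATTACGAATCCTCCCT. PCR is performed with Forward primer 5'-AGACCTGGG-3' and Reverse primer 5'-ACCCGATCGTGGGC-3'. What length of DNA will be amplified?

106 bp

Forward primer AGACCTGGG is found on the top strand at positions 11–19.
Taking the reverse complement of ACCCGATCGTGGGC gives GCCCACGATCGGGT, found at positions 103–116 on the template; the primer anneals here to the top strand with its 3' end pointing upstream.
The product runs from position 11 to position 116, so its length is 116 − 11 + 1 = 106 bp.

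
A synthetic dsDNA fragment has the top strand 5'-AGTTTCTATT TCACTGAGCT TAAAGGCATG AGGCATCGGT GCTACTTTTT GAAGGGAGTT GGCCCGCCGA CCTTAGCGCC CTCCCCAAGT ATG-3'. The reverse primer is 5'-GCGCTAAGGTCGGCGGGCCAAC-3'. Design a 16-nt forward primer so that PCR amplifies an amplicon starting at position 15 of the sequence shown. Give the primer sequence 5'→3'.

5'-TGAGCTTAAAGGCATG-3'

The reverse primer's reverse complement GTTGGCCCGCCGACCTTAGCGC matches the template at positions 58–79; the product starts at position 15.
The forward primer is identical to the top strand over positions 15–30: TGAGCTTAAAGGCATG.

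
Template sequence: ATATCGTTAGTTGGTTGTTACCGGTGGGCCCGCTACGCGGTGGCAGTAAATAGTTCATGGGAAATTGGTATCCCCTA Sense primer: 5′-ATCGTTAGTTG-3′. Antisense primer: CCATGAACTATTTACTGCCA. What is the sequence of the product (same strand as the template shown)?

Forward primer ATCGTTAGTTG is found on the top strand at positions 3–13.
The reverse primer's reverse complement is TGGCAGTAAATAGTTCATGG, which matches the template at positions 41–60.
The product is the template from position 3 through 60 (58 bp).

5'-ATCGTTAGTTGGTTGTTACCGGTGGGCCCGCTACGCGGTGGCAGTAAATAGTTCATGG-3'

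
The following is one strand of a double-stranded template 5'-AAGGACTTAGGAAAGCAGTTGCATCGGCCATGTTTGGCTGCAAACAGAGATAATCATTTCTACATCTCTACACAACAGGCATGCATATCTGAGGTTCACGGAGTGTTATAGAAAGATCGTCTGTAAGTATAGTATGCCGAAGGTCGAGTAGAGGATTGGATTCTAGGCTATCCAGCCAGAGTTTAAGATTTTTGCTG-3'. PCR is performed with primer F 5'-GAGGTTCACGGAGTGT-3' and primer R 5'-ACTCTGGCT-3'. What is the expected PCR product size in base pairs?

92 bp

Forward primer GAGGTTCACGGAGTGT is found on the top strand at positions 91–106.
The reverse primer's reverse complement is AGCCAGAGT, which matches the template at positions 174–182.
Product length = (reverse-primer end) − (forward-primer start) + 1 = 182 − 91 + 1 = 92 bp.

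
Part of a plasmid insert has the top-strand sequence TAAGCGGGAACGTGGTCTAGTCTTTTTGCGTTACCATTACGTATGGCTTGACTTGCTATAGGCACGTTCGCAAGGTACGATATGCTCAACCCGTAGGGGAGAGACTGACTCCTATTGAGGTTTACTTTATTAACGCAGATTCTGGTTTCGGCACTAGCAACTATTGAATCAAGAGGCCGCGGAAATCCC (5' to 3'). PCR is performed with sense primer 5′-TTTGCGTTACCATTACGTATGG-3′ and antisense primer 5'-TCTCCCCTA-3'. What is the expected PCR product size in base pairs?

Scanning the template, TTTGCGTTACCATTACGTATGG occurs at positions 25–46; this primer anneals to the bottom strand there with its 3' end pointing downstream.
The reverse primer's reverse complement is TAGGGGAGA, which matches the template at positions 94–102.
Amplicon spans positions 25–102: 78 bp.

78 bp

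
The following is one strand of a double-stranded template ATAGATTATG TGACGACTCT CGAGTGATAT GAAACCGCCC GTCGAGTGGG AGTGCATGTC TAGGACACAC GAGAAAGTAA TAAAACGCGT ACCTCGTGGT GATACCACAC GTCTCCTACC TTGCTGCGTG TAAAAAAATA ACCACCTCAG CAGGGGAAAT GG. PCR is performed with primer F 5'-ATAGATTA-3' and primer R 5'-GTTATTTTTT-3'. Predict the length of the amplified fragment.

Scanning the template, ATAGATTA occurs at positions 1–8; this primer anneals to the bottom strand there with its 3' end pointing downstream.
Reverse complement of the reverse primer: AAAAAATAAC. This occurs on the top strand at positions 133–142.
Amplicon spans positions 1–142: 142 bp.

142 bp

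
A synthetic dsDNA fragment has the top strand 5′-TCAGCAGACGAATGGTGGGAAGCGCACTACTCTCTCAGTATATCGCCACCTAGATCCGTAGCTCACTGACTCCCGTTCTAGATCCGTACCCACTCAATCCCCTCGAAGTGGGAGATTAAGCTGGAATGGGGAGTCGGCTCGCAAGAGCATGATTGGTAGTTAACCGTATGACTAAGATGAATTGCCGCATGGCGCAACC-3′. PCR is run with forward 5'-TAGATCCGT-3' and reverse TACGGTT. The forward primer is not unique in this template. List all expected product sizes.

The forward primer TAGATCCGT matches the top strand at positions 51–59, 79–87.
The reverse primer's reverse complement is AACCGTA, matching at positions 162–168.
Each forward site pairs with the reverse site to give a product ending at position 168: sizes 118, 90 bp.

118 bp, 90 bp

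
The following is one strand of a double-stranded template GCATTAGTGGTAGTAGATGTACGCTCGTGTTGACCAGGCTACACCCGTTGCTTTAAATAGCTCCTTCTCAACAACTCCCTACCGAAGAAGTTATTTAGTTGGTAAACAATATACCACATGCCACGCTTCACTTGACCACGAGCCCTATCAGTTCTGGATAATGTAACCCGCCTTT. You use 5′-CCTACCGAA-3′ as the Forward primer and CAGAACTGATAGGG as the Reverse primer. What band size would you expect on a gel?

79 bp

Forward primer CCTACCGAA is found on the top strand at positions 78–86.
Taking the reverse complement of CAGAACTGATAGGG gives CCCTATCAGTTCTG, found at positions 143–156 on the template; the primer anneals here to the top strand with its 3' end pointing upstream.
Product length = (reverse-primer end) − (forward-primer start) + 1 = 156 − 78 + 1 = 79 bp.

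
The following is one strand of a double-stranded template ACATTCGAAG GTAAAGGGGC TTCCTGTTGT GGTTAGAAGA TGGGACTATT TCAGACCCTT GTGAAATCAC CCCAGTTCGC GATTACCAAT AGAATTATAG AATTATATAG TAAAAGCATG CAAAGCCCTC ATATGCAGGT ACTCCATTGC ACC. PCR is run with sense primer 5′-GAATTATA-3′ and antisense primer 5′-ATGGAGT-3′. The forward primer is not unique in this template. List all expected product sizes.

56 bp, 48 bp

The forward primer GAATTATA matches the top strand at positions 92–99, 100–107.
The reverse primer's reverse complement is ACTCCAT, matching at positions 141–147.
Each forward site pairs with the reverse site to give a product ending at position 147: sizes 56, 48 bp.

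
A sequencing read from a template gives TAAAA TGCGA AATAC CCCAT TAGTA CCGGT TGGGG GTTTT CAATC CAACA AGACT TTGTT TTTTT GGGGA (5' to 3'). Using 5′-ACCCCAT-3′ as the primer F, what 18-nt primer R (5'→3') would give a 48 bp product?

5'-AAACAAAGTCTTGTTGGA-3'

The forward primer binds at positions 14–20, so a 48 bp product ends at position 14 + 48 − 1 = 61.
The reverse primer anneals to the top strand over positions 44–61, i.e. to TCCAACAAGACTTTGTTT.
Its sequence written 5'→3' is the reverse complement: AAACAAAGTCTTGTTGGA.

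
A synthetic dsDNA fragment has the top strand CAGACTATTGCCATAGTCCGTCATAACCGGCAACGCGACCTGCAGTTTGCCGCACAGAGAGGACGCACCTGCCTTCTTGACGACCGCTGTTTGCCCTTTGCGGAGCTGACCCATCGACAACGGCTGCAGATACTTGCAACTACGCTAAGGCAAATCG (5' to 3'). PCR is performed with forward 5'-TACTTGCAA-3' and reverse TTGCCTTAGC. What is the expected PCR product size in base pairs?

23 bp

The forward primer matches the template at positions 131–139.
Taking the reverse complement of TTGCCTTAGC gives GCTAAGGCAA, found at positions 144–153 on the template; the primer anneals here to the top strand with its 3' end pointing upstream.
Product length = (reverse-primer end) − (forward-primer start) + 1 = 153 − 131 + 1 = 23 bp.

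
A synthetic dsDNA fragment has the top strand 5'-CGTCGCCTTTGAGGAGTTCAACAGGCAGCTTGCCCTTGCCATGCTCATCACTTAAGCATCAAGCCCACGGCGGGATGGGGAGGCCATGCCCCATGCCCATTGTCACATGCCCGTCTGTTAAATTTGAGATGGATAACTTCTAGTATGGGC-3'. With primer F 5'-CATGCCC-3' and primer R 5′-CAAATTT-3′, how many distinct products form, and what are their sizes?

The forward primer CATGCCC matches the top strand at positions 85–91, 92–98, 106–112.
The reverse primer's reverse complement is AAATTTG, matching at positions 120–126.
Each forward site pairs with the reverse site to give a product ending at position 126: sizes 42, 35, 21 bp.

Three products: 42 bp, 35 bp, 21 bp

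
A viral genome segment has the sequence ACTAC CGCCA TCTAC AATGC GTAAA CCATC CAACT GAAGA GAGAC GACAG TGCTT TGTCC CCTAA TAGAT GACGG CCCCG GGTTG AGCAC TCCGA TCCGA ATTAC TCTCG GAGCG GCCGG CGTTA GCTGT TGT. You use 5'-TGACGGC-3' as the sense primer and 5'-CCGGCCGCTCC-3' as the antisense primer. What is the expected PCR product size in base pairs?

Scanning the template, TGACGGC occurs at positions 70–76; this primer anneals to the bottom strand there with its 3' end pointing downstream.
The reverse primer's reverse complement is GGAGCGGCCGG, which matches the template at positions 110–120.
Product length = (reverse-primer end) − (forward-primer start) + 1 = 120 − 70 + 1 = 51 bp.

51 bp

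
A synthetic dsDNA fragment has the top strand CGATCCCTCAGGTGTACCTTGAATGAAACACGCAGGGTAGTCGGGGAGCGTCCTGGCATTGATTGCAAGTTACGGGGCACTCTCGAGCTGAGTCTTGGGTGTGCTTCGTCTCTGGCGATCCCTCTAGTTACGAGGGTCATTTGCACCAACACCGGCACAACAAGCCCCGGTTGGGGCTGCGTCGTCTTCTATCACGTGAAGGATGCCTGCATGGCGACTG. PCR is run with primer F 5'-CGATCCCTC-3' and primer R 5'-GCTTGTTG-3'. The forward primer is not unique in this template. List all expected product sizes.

The forward primer CGATCCCTC matches the top strand at positions 1–9, 116–124.
The reverse primer's reverse complement is CAACAAGC, matching at positions 158–165.
Each forward site pairs with the reverse site to give a product ending at position 165: sizes 165, 50 bp.

165 bp, 50 bp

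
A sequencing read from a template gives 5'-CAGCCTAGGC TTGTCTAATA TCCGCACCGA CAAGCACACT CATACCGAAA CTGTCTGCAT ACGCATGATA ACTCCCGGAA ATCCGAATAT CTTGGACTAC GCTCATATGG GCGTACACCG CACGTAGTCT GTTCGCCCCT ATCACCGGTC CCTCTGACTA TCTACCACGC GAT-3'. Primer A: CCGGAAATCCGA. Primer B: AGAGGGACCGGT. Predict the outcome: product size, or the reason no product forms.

Primer A (CCGGAAATCCGA) matches the top strand at positions 75–86; it acts as a forward primer.
Primer B's reverse complement is ACCGGTCCCTCT, matching the top strand at positions 144–155; it acts as a reverse primer.
The 3' ends face each other across positions 75–155, giving an 81 bp product.

Yes — an 81 bp product.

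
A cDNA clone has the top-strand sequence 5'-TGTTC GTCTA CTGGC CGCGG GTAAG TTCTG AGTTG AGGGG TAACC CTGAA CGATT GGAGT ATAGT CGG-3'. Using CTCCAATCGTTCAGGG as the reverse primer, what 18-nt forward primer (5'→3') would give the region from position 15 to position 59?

The reverse primer's reverse complement CCCTGAACGATTGGAG matches the template at positions 44–59; the product starts at position 15.
The forward primer is identical to the top strand over positions 15–32: CCGCGGGTAAGTTCTGAG.

5'-CCGCGGGTAAGTTCTGAG-3'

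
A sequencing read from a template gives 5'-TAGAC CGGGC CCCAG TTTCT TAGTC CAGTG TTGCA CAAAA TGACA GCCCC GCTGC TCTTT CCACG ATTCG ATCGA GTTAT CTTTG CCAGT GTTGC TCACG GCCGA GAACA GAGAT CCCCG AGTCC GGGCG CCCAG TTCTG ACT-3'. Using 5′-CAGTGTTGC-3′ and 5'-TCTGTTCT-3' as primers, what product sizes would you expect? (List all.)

The forward primer CAGTGTTGC matches the top strand at positions 26–34, 87–95.
The reverse primer's reverse complement is AGAACAGA, matching at positions 105–112.
Each forward site pairs with the reverse site to give a product ending at position 112: sizes 87, 26 bp.

87 bp, 26 bp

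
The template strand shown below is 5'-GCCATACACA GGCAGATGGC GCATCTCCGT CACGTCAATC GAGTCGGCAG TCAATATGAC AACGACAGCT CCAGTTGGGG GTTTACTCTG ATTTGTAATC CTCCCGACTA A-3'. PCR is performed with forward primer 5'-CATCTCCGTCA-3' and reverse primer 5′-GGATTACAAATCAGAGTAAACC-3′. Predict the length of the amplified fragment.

The forward primer matches the template at positions 22–32.
Taking the reverse complement of GGATTACAAATCAGAGTAAACC gives GGTTTACTCTGATTTGTAATCC, found at positions 80–101 on the template; the primer anneals here to the top strand with its 3' end pointing upstream.
Product length = (reverse-primer end) − (forward-primer start) + 1 = 101 − 22 + 1 = 80 bp.

80 bp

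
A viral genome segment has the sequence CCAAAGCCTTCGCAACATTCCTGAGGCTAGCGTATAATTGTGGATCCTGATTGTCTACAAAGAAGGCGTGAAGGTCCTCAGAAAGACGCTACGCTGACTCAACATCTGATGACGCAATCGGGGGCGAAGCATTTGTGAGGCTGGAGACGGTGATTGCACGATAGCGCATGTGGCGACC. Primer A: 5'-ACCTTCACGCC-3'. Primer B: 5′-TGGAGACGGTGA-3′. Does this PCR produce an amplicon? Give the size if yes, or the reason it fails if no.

Primer A (ACCTTCACGCC) has reverse complement GGCGTGAAGGT, which matches the top strand at positions 65–75; primer A anneals to the top strand there with its 3' end pointing upstream toward position 65.
Primer B (TGGAGACGGTGA) matches the top strand directly at positions 142–153; it anneals to the bottom strand with its 3' end pointing downstream toward position 153.
The 3' ends diverge (primer A extends toward position 1, primer B toward position 178), so the primers never converge on a shared product.

No product — the primers' 3' ends point away from each other.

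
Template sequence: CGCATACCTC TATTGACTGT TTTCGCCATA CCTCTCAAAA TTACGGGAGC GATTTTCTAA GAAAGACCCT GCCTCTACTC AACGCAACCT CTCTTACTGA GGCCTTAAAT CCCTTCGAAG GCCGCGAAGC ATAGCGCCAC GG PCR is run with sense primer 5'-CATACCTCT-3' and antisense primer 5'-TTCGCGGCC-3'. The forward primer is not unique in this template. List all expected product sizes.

The forward primer CATACCTCT matches the top strand at positions 3–11, 27–35.
The reverse primer's reverse complement is GGCCGCGAA, matching at positions 120–128.
Each forward site pairs with the reverse site to give a product ending at position 128: sizes 126, 102 bp.

126 bp, 102 bp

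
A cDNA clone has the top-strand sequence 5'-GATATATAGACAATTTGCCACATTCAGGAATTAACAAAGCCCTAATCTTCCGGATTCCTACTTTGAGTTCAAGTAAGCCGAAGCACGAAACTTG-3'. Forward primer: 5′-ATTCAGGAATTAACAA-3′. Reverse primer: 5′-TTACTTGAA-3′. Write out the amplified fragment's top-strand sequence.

5'-ATTCAGGAATTAACAAAGCCCTAATCTTCCGGATTCCTACTTTGAGTTCAAGTAA-3'

Forward primer ATTCAGGAATTAACAA is found on the top strand at positions 22–37.
Reverse complement of the reverse primer: TTCAAGTAA. This occurs on the top strand at positions 68–76.
The product is the template from position 22 through 76 (55 bp).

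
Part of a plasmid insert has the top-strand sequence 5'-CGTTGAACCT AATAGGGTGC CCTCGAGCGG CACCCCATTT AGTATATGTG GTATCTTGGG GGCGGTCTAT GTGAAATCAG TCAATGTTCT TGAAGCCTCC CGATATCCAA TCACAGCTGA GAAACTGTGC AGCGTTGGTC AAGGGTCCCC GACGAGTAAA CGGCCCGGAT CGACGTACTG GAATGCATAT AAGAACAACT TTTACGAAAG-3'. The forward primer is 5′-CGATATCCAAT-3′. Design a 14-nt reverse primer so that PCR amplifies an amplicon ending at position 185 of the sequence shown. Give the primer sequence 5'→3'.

5'-CATTCCAGTACGTC-3'

The forward primer binds at positions 101–111; the product's 3' end on the top strand is position 185.
The reverse primer anneals to the top strand over positions 172–185, i.e. to GACGTACTGGAATG.
Its sequence written 5'→3' is the reverse complement: CATTCCAGTACGTC.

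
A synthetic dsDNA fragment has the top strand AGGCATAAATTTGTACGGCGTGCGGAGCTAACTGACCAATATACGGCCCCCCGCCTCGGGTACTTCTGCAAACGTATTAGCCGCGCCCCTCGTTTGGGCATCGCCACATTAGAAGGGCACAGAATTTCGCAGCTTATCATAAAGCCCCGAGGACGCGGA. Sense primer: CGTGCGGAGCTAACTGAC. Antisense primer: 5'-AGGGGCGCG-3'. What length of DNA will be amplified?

Scanning the template, CGTGCGGAGCTAACTGAC occurs at positions 19–36; this primer anneals to the bottom strand there with its 3' end pointing downstream.
Taking the reverse complement of AGGGGCGCG gives CGCGCCCCT, found at positions 82–90 on the template; the primer anneals here to the top strand with its 3' end pointing upstream.
Amplicon spans positions 19–90: 72 bp.

72 bp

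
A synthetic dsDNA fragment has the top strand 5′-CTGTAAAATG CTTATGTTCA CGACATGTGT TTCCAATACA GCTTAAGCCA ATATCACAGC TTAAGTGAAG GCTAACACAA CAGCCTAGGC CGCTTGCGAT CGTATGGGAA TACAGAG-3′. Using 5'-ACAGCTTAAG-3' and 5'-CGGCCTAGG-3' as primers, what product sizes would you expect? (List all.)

55 bp, 37 bp

The forward primer ACAGCTTAAG matches the top strand at positions 38–47, 56–65.
The reverse primer's reverse complement is CCTAGGCCG, matching at positions 84–92.
Each forward site pairs with the reverse site to give a product ending at position 92: sizes 55, 37 bp.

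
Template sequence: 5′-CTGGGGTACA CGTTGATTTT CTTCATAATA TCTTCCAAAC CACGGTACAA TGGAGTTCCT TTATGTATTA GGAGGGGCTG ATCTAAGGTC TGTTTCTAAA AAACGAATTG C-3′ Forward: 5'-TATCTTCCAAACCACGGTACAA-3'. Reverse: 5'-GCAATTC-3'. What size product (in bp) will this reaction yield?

The forward primer matches the template at positions 29–50.
Taking the reverse complement of GCAATTC gives GAATTGC, found at positions 105–111 on the template; the primer anneals here to the top strand with its 3' end pointing upstream.
Amplicon spans positions 29–111: 83 bp.

83 bp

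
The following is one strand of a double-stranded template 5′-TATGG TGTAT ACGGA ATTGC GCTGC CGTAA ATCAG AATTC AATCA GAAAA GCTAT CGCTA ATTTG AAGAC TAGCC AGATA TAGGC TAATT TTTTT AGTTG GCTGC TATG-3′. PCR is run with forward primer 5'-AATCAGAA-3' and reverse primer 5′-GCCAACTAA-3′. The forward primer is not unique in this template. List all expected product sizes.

The forward primer AATCAGAA matches the top strand at positions 30–37, 41–48.
The reverse primer's reverse complement is TTAGTTGGC, matching at positions 94–102.
Each forward site pairs with the reverse site to give a product ending at position 102: sizes 73, 62 bp.

73 bp, 62 bp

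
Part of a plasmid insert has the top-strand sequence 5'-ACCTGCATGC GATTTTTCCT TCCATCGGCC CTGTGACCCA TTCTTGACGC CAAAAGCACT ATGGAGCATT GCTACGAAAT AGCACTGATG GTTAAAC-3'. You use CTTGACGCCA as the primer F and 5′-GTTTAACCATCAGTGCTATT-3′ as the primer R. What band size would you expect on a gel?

The forward primer matches the template at positions 43–52.
Taking the reverse complement of GTTTAACCATCAGTGCTATT gives AATAGCACTGATGGTTAAAC, found at positions 78–97 on the template; the primer anneals here to the top strand with its 3' end pointing upstream.
The product runs from position 43 to position 97, so its length is 97 − 43 + 1 = 55 bp.

55 bp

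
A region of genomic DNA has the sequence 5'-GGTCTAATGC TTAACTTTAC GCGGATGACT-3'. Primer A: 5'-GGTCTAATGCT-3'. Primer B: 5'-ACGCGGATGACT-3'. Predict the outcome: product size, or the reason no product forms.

Primer A (GGTCTAATGCT) matches the top strand at positions 1–11 (3' end points downstream).
Primer B (ACGCGGATGACT) also matches the top strand directly, at positions 19–30 — its reverse complement AGTCATCCGCGT is not present.
Both primers anneal to the bottom strand with 3' ends pointing the same way, so neither can prime synthesis back toward the other.

No product — both primers anneal to the same strand and extend in the same direction.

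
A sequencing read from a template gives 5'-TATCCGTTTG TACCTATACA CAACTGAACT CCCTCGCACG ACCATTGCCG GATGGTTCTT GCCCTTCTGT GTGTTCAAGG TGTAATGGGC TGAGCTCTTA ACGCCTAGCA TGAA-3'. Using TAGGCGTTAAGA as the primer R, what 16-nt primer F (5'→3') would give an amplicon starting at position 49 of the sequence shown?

5'-CGGATGGTTCTTGCCC-3'

The reverse primer's reverse complement TCTTAACGCCTA matches the template at positions 96–107; the product starts at position 49.
The forward primer is identical to the top strand over positions 49–64: CGGATGGTTCTTGCCC.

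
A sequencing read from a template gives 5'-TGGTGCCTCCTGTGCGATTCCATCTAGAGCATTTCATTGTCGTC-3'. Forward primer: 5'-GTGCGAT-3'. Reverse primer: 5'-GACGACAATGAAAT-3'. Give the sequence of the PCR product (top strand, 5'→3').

5'-GTGCGATTCCATCTAGAGCATTTCATTGTCGTC-3'

The forward primer matches the template at positions 12–18.
Reverse complement of the reverse primer: ATTTCATTGTCGTC. This occurs on the top strand at positions 31–44.
The product is the template from position 12 through 44 (33 bp).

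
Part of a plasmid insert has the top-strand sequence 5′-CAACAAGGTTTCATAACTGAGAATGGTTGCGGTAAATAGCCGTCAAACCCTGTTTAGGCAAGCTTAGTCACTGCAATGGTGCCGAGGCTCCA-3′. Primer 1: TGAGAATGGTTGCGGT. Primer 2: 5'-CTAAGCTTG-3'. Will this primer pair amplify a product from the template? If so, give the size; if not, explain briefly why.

Primer 1 (TGAGAATGGTTGCGGT) matches the top strand at positions 18–33; it acts as a forward primer.
Primer 2's reverse complement is CAAGCTTAG, matching the top strand at positions 59–67; it acts as a reverse primer.
The 3' ends face each other across positions 18–67, giving a 50 bp product.

Yes — a 50 bp product.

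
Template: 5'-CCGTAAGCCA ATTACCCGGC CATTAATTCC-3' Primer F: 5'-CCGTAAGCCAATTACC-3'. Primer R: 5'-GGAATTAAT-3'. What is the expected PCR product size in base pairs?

Scanning the template, CCGTAAGCCAATTACC occurs at positions 1–16; this primer anneals to the bottom strand there with its 3' end pointing downstream.
Taking the reverse complement of GGAATTAAT gives ATTAATTCC, found at positions 22–30 on the template; the primer anneals here to the top strand with its 3' end pointing upstream.
Product length = (reverse-primer end) − (forward-primer start) + 1 = 30 − 1 + 1 = 30 bp.

30 bp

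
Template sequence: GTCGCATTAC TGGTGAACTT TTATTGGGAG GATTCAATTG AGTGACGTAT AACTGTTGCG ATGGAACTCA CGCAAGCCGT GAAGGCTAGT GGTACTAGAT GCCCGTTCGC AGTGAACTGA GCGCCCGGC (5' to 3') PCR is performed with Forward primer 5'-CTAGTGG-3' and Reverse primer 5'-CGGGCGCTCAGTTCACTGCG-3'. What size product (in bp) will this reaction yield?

The forward primer matches the template at positions 86–92.
Taking the reverse complement of CGGGCGCTCAGTTCACTGCG gives CGCAGTGAACTGAGCGCCCG, found at positions 108–127 on the template; the primer anneals here to the top strand with its 3' end pointing upstream.
The product runs from position 86 to position 127, so its length is 127 − 86 + 1 = 42 bp.

42 bp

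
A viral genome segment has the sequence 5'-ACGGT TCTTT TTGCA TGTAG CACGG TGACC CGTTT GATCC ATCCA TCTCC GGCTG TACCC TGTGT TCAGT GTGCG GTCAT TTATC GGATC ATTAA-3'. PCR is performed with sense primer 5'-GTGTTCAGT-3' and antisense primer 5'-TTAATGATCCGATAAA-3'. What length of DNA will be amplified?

The forward primer matches the template at positions 62–70.
The reverse primer's reverse complement is TTTATCGGATCATTAA, which matches the template at positions 80–95.
The product runs from position 62 to position 95, so its length is 95 − 62 + 1 = 34 bp.

34 bp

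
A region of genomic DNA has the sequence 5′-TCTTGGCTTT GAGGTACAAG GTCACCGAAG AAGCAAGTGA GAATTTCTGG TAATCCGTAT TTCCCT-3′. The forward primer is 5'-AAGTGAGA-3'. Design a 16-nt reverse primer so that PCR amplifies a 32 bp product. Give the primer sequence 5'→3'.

The forward primer binds at positions 35–42, so a 32 bp product ends at position 35 + 32 − 1 = 66.
The reverse primer anneals to the top strand over positions 51–66, i.e. to TAATCCGTATTTCCCT.
Its sequence written 5'→3' is the reverse complement: AGGGAAATACGGATTA.

5'-AGGGAAATACGGATTA-3'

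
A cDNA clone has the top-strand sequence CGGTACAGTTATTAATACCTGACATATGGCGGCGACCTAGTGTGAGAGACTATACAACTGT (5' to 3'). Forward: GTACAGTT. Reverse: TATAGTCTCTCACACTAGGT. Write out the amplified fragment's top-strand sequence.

The forward primer matches the template at positions 3–10.
Taking the reverse complement of TATAGTCTCTCACACTAGGT gives ACCTAGTGTGAGAGACTATA, found at positions 35–54 on the template; the primer anneals here to the top strand with its 3' end pointing upstream.
The product is the template from position 3 through 54 (52 bp).

5'-GTACAGTTATTAATACCTGACATATGGCGGCGACCTAGTGTGAGAGACTATA-3'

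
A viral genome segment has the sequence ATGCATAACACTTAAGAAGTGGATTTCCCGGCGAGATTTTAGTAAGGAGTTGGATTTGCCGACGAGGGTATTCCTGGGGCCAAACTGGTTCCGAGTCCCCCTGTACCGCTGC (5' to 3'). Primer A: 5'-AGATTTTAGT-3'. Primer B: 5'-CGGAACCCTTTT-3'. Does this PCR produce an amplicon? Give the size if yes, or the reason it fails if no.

No product — primer B has no binding site in the template.

Primer B (CGGAACCCTTTT) does not match the top strand, and its reverse complement AAAAGGGTTCCG does not match either.
With no annealing site for primer B, no amplification occurs.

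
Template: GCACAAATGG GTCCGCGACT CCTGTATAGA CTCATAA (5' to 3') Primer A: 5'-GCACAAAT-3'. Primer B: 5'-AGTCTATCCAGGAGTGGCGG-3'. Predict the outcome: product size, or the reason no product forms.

Primer B (AGTCTATCCAGGAGTGGCGG) does not match the top strand, and its reverse complement CCGCCACTCCTGGATAGACT does not match either.
With no annealing site for primer B, no amplification occurs.

No product — primer B has no binding site in the template.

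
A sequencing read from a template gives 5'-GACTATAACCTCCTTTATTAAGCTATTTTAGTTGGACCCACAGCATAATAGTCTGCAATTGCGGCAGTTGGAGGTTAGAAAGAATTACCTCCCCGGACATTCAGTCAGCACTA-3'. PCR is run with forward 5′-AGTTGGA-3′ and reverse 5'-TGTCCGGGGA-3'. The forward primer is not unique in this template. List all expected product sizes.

70 bp, 34 bp

The forward primer AGTTGGA matches the top strand at positions 30–36, 66–72.
The reverse primer's reverse complement is TCCCCGGACA, matching at positions 90–99.
Each forward site pairs with the reverse site to give a product ending at position 99: sizes 70, 34 bp.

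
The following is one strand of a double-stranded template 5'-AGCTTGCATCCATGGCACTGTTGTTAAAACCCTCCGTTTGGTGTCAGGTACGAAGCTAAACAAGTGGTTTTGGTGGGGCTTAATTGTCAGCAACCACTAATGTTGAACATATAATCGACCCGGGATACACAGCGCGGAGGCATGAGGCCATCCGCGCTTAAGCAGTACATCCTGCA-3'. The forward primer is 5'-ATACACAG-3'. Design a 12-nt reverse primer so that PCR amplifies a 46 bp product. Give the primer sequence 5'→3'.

The forward primer binds at positions 125–132, so a 46 bp product ends at position 125 + 46 − 1 = 170.
The reverse primer anneals to the top strand over positions 159–170, i.e. to TAAGCAGTACAT.
Its sequence written 5'→3' is the reverse complement: ATGTACTGCTTA.

5'-ATGTACTGCTTA-3'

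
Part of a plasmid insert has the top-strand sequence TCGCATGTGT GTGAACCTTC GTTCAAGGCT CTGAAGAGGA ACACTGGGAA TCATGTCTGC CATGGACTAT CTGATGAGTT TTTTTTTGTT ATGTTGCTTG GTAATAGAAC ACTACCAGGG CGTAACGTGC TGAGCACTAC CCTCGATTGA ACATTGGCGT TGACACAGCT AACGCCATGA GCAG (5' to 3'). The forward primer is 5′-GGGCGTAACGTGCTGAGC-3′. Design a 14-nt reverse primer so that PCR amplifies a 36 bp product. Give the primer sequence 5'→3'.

5'-TGTTCAATCGAGGG-3'

The forward primer binds at positions 118–135, so a 36 bp product ends at position 118 + 36 − 1 = 153.
The reverse primer anneals to the top strand over positions 140–153, i.e. to CCCTCGATTGAACA.
Its sequence written 5'→3' is the reverse complement: TGTTCAATCGAGGG.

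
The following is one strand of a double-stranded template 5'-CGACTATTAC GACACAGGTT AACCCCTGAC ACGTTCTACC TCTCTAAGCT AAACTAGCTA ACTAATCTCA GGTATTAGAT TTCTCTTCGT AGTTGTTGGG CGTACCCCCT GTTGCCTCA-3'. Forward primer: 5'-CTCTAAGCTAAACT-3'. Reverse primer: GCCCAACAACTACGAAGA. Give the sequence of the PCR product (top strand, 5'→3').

The forward primer matches the template at positions 42–55.
Reverse complement of the reverse primer: TCTTCGTAGTTGTTGGGC. This occurs on the top strand at positions 84–101.
The product is the template from position 42 through 101 (60 bp).

5'-CTCTAAGCTAAACTAGCTAACTAATCTCAGGTATTAGATTTCTCTTCGTAGTTGTTGGGC-3'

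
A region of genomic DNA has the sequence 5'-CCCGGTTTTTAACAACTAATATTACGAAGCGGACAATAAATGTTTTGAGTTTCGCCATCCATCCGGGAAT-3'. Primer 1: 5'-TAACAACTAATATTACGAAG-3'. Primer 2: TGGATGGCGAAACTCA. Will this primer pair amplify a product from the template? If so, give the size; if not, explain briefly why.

Primer 1 (TAACAACTAATATTACGAAG) matches the top strand at positions 10–29; it acts as a forward primer.
Primer 2's reverse complement is TGAGTTTCGCCATCCA, matching the top strand at positions 46–61; it acts as a reverse primer.
The 3' ends face each other across positions 10–61, giving a 52 bp product.

Yes — a 52 bp product.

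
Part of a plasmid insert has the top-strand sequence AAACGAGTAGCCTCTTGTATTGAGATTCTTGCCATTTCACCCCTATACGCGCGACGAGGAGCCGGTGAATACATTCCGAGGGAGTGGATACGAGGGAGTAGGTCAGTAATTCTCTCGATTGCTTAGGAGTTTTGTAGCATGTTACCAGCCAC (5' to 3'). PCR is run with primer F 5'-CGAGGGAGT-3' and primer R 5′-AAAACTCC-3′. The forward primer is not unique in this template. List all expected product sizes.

The forward primer CGAGGGAGT matches the top strand at positions 77–85, 91–99.
The reverse primer's reverse complement is GGAGTTTT, matching at positions 126–133.
Each forward site pairs with the reverse site to give a product ending at position 133: sizes 57, 43 bp.

57 bp, 43 bp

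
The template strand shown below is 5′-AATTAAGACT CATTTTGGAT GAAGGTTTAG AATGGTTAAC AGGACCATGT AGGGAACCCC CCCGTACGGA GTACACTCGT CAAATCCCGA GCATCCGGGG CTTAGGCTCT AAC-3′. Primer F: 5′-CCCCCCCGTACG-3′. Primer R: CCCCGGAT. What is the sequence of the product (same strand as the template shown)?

Forward primer CCCCCCCGTACG is found on the top strand at positions 57–68.
Taking the reverse complement of CCCCGGAT gives ATCCGGGG, found at positions 93–100 on the template; the primer anneals here to the top strand with its 3' end pointing upstream.
The product is the template from position 57 through 100 (44 bp).

5'-CCCCCCCGTACGGAGTACACTCGTCAAATCCCGAGCATCCGGGG-3'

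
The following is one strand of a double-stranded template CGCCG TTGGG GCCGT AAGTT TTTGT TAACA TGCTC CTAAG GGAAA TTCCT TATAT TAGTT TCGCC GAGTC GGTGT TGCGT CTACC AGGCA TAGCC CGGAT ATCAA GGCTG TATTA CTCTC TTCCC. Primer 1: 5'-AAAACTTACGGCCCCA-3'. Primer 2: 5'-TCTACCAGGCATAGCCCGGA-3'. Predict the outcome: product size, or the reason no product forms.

Primer 1 (AAAACTTACGGCCCCA) has reverse complement TGGGGCCGTAAGTTTT, which matches the top strand at positions 7–22; primer 1 anneals to the top strand there with its 3' end pointing upstream toward position 7.
Primer 2 (TCTACCAGGCATAGCCCGGA) matches the top strand directly at positions 80–99; it anneals to the bottom strand with its 3' end pointing downstream toward position 99.
The 3' ends diverge (primer 1 extends toward position 1, primer 2 toward position 125), so the primers never converge on a shared product.

No product — the primers' 3' ends point away from each other.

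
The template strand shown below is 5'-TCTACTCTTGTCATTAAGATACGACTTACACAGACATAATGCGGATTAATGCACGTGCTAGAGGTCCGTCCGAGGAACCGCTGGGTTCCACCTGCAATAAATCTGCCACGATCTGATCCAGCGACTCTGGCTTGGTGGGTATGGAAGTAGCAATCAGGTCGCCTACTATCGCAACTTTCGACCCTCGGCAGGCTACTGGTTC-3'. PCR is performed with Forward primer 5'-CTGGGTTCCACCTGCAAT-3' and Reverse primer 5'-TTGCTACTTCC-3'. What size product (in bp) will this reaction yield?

The forward primer matches the template at positions 81–98.
Reverse complement of the reverse primer: GGAAGTAGCAA. This occurs on the top strand at positions 143–153.
Product length = (reverse-primer end) − (forward-primer start) + 1 = 153 − 81 + 1 = 73 bp.

73 bp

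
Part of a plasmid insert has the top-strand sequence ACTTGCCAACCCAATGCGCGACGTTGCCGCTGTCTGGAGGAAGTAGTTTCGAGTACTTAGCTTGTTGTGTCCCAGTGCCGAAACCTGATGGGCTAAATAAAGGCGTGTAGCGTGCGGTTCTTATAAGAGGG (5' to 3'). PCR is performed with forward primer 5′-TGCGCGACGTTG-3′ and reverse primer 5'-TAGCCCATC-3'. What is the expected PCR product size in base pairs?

81 bp

Forward primer TGCGCGACGTTG is found on the top strand at positions 15–26.
Taking the reverse complement of TAGCCCATC gives GATGGGCTA, found at positions 87–95 on the template; the primer anneals here to the top strand with its 3' end pointing upstream.
The product runs from position 15 to position 95, so its length is 95 − 15 + 1 = 81 bp.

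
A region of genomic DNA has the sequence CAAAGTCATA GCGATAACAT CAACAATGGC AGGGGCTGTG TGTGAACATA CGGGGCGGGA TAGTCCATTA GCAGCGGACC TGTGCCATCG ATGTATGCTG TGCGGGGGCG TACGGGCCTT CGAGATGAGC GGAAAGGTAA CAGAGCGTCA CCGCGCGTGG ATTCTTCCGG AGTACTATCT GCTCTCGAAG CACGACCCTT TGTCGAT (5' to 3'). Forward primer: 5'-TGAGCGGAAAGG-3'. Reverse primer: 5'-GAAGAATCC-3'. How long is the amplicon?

Forward primer TGAGCGGAAAGG is found on the top strand at positions 126–137.
Reverse complement of the reverse primer: GGATTCTTC. This occurs on the top strand at positions 159–167.
The product runs from position 126 to position 167, so its length is 167 − 126 + 1 = 42 bp.

42 bp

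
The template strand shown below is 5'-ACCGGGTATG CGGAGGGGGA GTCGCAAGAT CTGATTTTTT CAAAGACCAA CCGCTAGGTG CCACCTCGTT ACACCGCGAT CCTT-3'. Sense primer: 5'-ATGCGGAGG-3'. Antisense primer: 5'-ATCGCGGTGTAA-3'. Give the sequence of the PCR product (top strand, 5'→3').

Scanning the template, ATGCGGAGG occurs at positions 8–16; this primer anneals to the bottom strand there with its 3' end pointing downstream.
Taking the reverse complement of ATCGCGGTGTAA gives TTACACCGCGAT, found at positions 69–80 on the template; the primer anneals here to the top strand with its 3' end pointing upstream.
The product is the template from position 8 through 80 (73 bp).

5'-ATGCGGAGGGGGAGTCGCAAGATCTGATTTTTTCAAAGACCAACCGCTAGGTGCCACCTCGTTACACCGCGAT-3'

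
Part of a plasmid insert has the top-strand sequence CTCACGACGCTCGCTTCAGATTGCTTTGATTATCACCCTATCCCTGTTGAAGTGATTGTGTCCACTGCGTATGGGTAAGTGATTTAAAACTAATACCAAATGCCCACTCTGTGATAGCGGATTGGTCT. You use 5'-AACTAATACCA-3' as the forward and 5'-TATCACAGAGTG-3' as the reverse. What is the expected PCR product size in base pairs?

Scanning the template, AACTAATACCA occurs at positions 88–98; this primer anneals to the bottom strand there with its 3' end pointing downstream.
The reverse primer's reverse complement is CACTCTGTGATA, which matches the template at positions 105–116.
Amplicon spans positions 88–116: 29 bp.

29 bp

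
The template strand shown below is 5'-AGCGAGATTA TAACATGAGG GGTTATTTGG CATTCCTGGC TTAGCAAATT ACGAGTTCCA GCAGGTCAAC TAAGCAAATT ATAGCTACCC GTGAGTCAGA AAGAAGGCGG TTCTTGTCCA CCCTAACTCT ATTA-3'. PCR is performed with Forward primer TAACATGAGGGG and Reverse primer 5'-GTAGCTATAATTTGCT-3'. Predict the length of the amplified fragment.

Forward primer TAACATGAGGGG is found on the top strand at positions 11–22.
The reverse primer's reverse complement is AGCAAATTATAGCTAC, which matches the template at positions 73–88.
The product runs from position 11 to position 88, so its length is 88 − 11 + 1 = 78 bp.

78 bp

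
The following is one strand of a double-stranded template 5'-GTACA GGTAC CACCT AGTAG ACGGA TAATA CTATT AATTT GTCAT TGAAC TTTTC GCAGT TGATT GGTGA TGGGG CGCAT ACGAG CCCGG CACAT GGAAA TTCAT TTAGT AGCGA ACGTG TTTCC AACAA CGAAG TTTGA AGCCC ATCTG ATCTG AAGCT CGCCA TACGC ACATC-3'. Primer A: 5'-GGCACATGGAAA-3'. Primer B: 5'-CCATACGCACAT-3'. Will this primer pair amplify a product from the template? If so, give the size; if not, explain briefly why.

No product — both primers anneal to the same strand and extend in the same direction.

Primer A (GGCACATGGAAA) matches the top strand at positions 89–100 (3' end points downstream).
Primer B (CCATACGCACAT) also matches the top strand directly, at positions 163–174 — its reverse complement ATGTGCGTATGG is not present.
Both primers anneal to the bottom strand with 3' ends pointing the same way, so neither can prime synthesis back toward the other.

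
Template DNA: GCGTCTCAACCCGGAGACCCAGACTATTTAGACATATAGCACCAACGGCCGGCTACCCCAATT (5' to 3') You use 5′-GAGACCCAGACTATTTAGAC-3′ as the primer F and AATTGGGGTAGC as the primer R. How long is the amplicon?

50 bp

The forward primer matches the template at positions 14–33.
Taking the reverse complement of AATTGGGGTAGC gives GCTACCCCAATT, found at positions 52–63 on the template; the primer anneals here to the top strand with its 3' end pointing upstream.
Amplicon spans positions 14–63: 50 bp.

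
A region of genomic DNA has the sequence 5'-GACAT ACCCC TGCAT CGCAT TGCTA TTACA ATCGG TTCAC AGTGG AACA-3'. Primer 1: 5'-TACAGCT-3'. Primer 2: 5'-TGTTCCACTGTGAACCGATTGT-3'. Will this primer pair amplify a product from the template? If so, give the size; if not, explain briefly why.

Primer 1 (TACAGCT) does not match the top strand, and its reverse complement AGCTGTA does not match either.
With no annealing site for primer 1, no amplification occurs.

No product — primer 1 has no binding site in the template.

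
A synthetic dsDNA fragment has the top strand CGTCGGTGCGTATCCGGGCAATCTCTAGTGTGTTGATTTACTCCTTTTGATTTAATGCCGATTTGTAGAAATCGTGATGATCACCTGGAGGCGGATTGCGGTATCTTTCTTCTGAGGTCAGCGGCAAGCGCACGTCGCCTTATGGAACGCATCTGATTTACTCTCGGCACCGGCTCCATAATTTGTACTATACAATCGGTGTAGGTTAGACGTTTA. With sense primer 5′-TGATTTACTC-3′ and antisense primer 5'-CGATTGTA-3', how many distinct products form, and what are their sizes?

The forward primer TGATTTACTC matches the top strand at positions 34–43, 154–163.
The reverse primer's reverse complement is TACAATCG, matching at positions 191–198.
Each forward site pairs with the reverse site to give a product ending at position 198: sizes 165, 45 bp.

Two products: 165 bp, 45 bp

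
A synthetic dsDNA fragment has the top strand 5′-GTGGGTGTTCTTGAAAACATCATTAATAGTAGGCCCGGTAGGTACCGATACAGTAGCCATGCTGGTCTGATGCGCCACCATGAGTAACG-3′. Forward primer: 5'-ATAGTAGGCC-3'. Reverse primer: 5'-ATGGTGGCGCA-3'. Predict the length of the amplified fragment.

56 bp

The forward primer matches the template at positions 26–35.
The reverse primer's reverse complement is TGCGCCACCAT, which matches the template at positions 71–81.
The product runs from position 26 to position 81, so its length is 81 − 26 + 1 = 56 bp.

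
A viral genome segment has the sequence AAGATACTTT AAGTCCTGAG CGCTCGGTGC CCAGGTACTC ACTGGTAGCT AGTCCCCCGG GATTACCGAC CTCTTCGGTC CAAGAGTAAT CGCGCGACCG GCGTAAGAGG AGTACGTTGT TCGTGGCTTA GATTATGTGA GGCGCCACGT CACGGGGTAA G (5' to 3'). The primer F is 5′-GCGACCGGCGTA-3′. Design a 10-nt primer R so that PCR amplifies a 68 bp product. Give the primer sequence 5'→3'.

The forward primer binds at positions 94–105, so a 68 bp product ends at position 94 + 68 − 1 = 161.
The reverse primer anneals to the top strand over positions 152–161, i.e. to ACGGGGTAAG.
Its sequence written 5'→3' is the reverse complement: CTTACCCCGT.

5'-CTTACCCCGT-3'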